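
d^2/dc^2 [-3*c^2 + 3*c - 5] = -6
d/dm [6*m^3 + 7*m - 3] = 18*m^2 + 7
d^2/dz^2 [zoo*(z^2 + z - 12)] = zoo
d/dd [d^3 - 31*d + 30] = 3*d^2 - 31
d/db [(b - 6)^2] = 2*b - 12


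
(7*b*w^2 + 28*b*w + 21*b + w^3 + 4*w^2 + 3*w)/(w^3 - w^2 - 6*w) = (7*b*w^2 + 28*b*w + 21*b + w^3 + 4*w^2 + 3*w)/(w*(w^2 - w - 6))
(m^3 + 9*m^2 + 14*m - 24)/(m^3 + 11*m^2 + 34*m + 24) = (m - 1)/(m + 1)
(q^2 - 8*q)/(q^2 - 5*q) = (q - 8)/(q - 5)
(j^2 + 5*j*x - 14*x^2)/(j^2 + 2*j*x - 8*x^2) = (j + 7*x)/(j + 4*x)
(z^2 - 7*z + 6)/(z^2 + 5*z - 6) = (z - 6)/(z + 6)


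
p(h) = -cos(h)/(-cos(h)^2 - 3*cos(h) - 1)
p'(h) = -(-2*sin(h)*cos(h) - 3*sin(h))*cos(h)/(-cos(h)^2 - 3*cos(h) - 1)^2 + sin(h)/(-cos(h)^2 - 3*cos(h) - 1) = -sin(h)^3/(cos(h)^2 + 3*cos(h) + 1)^2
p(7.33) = 0.18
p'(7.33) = -0.09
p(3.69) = 1.03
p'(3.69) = 0.20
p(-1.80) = -0.61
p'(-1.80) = 6.75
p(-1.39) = 0.11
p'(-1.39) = 0.39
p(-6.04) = 0.20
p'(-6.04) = -0.00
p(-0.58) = 0.20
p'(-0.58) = 0.01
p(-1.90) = -2.40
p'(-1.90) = 46.74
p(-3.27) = 1.00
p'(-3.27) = -0.00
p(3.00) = 1.00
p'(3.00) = 0.00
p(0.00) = 0.20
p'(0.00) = 0.00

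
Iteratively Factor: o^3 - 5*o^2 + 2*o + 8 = (o - 4)*(o^2 - o - 2) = (o - 4)*(o + 1)*(o - 2)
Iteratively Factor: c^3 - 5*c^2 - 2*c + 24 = (c + 2)*(c^2 - 7*c + 12) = (c - 4)*(c + 2)*(c - 3)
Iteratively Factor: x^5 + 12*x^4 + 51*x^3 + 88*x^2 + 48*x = (x + 3)*(x^4 + 9*x^3 + 24*x^2 + 16*x) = x*(x + 3)*(x^3 + 9*x^2 + 24*x + 16) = x*(x + 3)*(x + 4)*(x^2 + 5*x + 4) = x*(x + 3)*(x + 4)^2*(x + 1)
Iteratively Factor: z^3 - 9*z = (z - 3)*(z^2 + 3*z) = (z - 3)*(z + 3)*(z)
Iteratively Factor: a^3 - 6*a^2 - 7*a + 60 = (a - 4)*(a^2 - 2*a - 15) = (a - 4)*(a + 3)*(a - 5)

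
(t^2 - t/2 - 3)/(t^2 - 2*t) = (t + 3/2)/t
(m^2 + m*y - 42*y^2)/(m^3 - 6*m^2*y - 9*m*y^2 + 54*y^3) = (-m - 7*y)/(-m^2 + 9*y^2)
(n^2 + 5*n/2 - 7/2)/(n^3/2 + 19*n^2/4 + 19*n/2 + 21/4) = 2*(2*n^2 + 5*n - 7)/(2*n^3 + 19*n^2 + 38*n + 21)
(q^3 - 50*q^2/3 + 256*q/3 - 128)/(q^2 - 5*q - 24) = (q^2 - 26*q/3 + 16)/(q + 3)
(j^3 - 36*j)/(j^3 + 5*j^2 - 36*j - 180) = j/(j + 5)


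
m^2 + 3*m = m*(m + 3)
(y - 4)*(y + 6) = y^2 + 2*y - 24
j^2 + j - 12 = (j - 3)*(j + 4)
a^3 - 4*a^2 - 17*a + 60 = (a - 5)*(a - 3)*(a + 4)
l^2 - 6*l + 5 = (l - 5)*(l - 1)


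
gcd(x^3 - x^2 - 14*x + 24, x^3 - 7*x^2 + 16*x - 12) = x^2 - 5*x + 6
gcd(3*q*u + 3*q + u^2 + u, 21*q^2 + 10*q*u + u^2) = 3*q + u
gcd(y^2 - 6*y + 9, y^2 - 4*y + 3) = y - 3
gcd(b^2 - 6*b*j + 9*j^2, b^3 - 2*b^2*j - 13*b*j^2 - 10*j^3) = 1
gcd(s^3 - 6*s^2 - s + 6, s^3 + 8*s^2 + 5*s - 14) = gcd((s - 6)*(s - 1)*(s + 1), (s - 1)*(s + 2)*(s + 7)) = s - 1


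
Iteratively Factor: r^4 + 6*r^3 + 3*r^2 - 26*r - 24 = (r - 2)*(r^3 + 8*r^2 + 19*r + 12) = (r - 2)*(r + 1)*(r^2 + 7*r + 12) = (r - 2)*(r + 1)*(r + 4)*(r + 3)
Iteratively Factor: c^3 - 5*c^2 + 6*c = (c - 3)*(c^2 - 2*c) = (c - 3)*(c - 2)*(c)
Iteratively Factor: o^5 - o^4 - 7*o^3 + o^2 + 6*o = (o - 3)*(o^4 + 2*o^3 - o^2 - 2*o) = (o - 3)*(o + 1)*(o^3 + o^2 - 2*o) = (o - 3)*(o + 1)*(o + 2)*(o^2 - o) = (o - 3)*(o - 1)*(o + 1)*(o + 2)*(o)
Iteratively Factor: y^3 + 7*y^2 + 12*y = (y)*(y^2 + 7*y + 12) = y*(y + 4)*(y + 3)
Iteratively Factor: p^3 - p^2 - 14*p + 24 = (p - 2)*(p^2 + p - 12) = (p - 2)*(p + 4)*(p - 3)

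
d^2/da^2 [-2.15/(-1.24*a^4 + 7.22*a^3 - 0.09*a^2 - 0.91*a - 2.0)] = ((-31.992*a^2 + 93.138*a - 0.387)*(1.24*a^4 - 7.22*a^3 + 0.09*a^2 + 0.91*a + 2.0) + 2.15*(4.96*a^3 - 21.66*a^2 + 0.18*a + 0.91)*(9.92*a^3 - 43.32*a^2 + 0.36*a + 1.82))/(1.24*a^4 - 7.22*a^3 + 0.09*a^2 + 0.91*a + 2.0)^3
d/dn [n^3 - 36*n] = 3*n^2 - 36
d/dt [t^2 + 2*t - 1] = 2*t + 2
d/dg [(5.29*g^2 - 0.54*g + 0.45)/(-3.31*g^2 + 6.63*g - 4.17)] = (33.2853*g^2 - 41.1396*g - 0.7317)/(10.9561*g^4 - 43.8906*g^3 + 71.5623*g^2 - 55.2942*g + 17.3889)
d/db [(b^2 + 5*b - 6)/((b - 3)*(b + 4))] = 2*(-2*b^2 - 6*b - 27)/(b^4 + 2*b^3 - 23*b^2 - 24*b + 144)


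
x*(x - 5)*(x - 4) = x^3 - 9*x^2 + 20*x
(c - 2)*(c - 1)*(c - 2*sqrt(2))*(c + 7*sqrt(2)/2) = c^4 - 3*c^3 + 3*sqrt(2)*c^3/2 - 12*c^2 - 9*sqrt(2)*c^2/2 + 3*sqrt(2)*c + 42*c - 28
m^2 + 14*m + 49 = (m + 7)^2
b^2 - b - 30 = (b - 6)*(b + 5)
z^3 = z^3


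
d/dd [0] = 0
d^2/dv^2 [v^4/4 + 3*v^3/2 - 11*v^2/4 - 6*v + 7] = 3*v^2 + 9*v - 11/2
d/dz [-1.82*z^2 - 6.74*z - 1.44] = -3.64*z - 6.74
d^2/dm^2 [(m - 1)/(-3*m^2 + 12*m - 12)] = 2*(-m - 1)/(3*(m^4 - 8*m^3 + 24*m^2 - 32*m + 16))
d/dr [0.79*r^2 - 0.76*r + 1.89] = 1.58*r - 0.76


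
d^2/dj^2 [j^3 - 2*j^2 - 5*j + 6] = 6*j - 4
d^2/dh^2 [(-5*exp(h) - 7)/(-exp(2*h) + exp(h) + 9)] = (5*exp(4*h) + 33*exp(3*h) + 249*exp(2*h) + 214*exp(h) + 342)*exp(h)/(exp(6*h) - 3*exp(5*h) - 24*exp(4*h) + 53*exp(3*h) + 216*exp(2*h) - 243*exp(h) - 729)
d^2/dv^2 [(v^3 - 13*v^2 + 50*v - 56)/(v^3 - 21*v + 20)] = 2*(-13*v^3 + 57*v^2 + 33*v + 139)/(v^6 + 12*v^5 + 33*v^4 - 56*v^3 - 165*v^2 + 300*v - 125)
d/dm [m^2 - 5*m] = 2*m - 5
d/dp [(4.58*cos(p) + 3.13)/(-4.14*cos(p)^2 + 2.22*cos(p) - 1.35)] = (-18.9612*cos(p)^2 - 25.9164*cos(p) + 13.1316)*sin(p)/(17.1396*cos(p)^4 - 18.3816*cos(p)^3 + 16.1064*cos(p)^2 - 5.994*cos(p) + 1.8225)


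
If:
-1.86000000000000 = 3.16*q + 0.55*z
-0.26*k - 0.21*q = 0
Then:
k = 0.140579357351509*z + 0.475413826679649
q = -0.174050632911392*z - 0.588607594936709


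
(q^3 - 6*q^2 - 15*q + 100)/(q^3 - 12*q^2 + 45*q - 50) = (q + 4)/(q - 2)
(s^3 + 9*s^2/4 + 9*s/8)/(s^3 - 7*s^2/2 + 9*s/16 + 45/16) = 2*s*(2*s + 3)/(4*s^2 - 17*s + 15)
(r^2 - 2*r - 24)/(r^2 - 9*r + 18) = (r + 4)/(r - 3)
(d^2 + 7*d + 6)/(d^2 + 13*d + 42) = (d + 1)/(d + 7)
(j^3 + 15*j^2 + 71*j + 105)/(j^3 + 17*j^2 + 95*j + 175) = (j + 3)/(j + 5)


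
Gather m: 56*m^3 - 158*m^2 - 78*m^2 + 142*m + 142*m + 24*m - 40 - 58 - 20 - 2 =56*m^3 - 236*m^2 + 308*m - 120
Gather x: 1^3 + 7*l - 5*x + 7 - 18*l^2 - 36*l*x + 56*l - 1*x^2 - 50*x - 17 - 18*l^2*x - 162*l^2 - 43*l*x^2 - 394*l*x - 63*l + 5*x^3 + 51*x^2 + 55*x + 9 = -180*l^2 + 5*x^3 + x^2*(50 - 43*l) + x*(-18*l^2 - 430*l)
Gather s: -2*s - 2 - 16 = -2*s - 18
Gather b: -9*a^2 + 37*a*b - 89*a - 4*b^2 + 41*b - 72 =-9*a^2 - 89*a - 4*b^2 + b*(37*a + 41) - 72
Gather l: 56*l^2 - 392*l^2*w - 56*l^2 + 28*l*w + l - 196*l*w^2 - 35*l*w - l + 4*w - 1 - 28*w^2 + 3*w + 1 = -392*l^2*w + l*(-196*w^2 - 7*w) - 28*w^2 + 7*w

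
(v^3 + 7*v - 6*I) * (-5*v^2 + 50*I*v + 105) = -5*v^5 + 50*I*v^4 + 70*v^3 + 380*I*v^2 + 1035*v - 630*I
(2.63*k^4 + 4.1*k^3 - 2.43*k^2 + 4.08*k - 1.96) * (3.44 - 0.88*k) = -2.3144*k^5 + 5.4392*k^4 + 16.2424*k^3 - 11.9496*k^2 + 15.76*k - 6.7424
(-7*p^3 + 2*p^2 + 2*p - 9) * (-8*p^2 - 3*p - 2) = 56*p^5 + 5*p^4 - 8*p^3 + 62*p^2 + 23*p + 18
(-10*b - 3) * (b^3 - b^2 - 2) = -10*b^4 + 7*b^3 + 3*b^2 + 20*b + 6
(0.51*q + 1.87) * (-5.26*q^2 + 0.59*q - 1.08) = -2.6826*q^3 - 9.5353*q^2 + 0.5525*q - 2.0196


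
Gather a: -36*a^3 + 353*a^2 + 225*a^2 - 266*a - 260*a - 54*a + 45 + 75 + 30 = -36*a^3 + 578*a^2 - 580*a + 150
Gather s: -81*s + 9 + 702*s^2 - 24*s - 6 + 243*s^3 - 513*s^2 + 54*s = 243*s^3 + 189*s^2 - 51*s + 3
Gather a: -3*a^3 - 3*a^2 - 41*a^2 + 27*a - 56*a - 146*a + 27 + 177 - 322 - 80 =-3*a^3 - 44*a^2 - 175*a - 198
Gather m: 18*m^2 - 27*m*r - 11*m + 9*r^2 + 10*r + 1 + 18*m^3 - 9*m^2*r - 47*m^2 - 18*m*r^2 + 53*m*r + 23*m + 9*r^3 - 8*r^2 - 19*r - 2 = 18*m^3 + m^2*(-9*r - 29) + m*(-18*r^2 + 26*r + 12) + 9*r^3 + r^2 - 9*r - 1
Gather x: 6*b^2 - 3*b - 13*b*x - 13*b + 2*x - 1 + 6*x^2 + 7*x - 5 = 6*b^2 - 16*b + 6*x^2 + x*(9 - 13*b) - 6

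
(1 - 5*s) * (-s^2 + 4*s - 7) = 5*s^3 - 21*s^2 + 39*s - 7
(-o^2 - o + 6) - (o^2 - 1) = -2*o^2 - o + 7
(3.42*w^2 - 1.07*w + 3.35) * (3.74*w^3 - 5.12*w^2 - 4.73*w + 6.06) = 12.7908*w^5 - 21.5122*w^4 + 1.8308*w^3 + 8.6343*w^2 - 22.3297*w + 20.301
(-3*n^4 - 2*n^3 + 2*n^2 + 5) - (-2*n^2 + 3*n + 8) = -3*n^4 - 2*n^3 + 4*n^2 - 3*n - 3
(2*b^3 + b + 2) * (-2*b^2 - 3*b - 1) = -4*b^5 - 6*b^4 - 4*b^3 - 7*b^2 - 7*b - 2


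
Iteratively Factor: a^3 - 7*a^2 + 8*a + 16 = (a + 1)*(a^2 - 8*a + 16) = (a - 4)*(a + 1)*(a - 4)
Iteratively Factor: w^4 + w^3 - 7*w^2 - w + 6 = (w + 1)*(w^3 - 7*w + 6) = (w + 1)*(w + 3)*(w^2 - 3*w + 2) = (w - 1)*(w + 1)*(w + 3)*(w - 2)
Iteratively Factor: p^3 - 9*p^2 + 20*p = (p - 4)*(p^2 - 5*p) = p*(p - 4)*(p - 5)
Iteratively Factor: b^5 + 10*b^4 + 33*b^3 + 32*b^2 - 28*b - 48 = (b + 2)*(b^4 + 8*b^3 + 17*b^2 - 2*b - 24) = (b + 2)*(b + 4)*(b^3 + 4*b^2 + b - 6) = (b + 2)*(b + 3)*(b + 4)*(b^2 + b - 2) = (b - 1)*(b + 2)*(b + 3)*(b + 4)*(b + 2)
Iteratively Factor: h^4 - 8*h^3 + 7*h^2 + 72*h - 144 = (h - 3)*(h^3 - 5*h^2 - 8*h + 48) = (h - 4)*(h - 3)*(h^2 - h - 12) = (h - 4)^2*(h - 3)*(h + 3)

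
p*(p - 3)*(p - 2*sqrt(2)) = p^3 - 3*p^2 - 2*sqrt(2)*p^2 + 6*sqrt(2)*p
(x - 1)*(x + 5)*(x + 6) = x^3 + 10*x^2 + 19*x - 30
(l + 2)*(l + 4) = l^2 + 6*l + 8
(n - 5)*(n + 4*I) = n^2 - 5*n + 4*I*n - 20*I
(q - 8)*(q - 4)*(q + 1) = q^3 - 11*q^2 + 20*q + 32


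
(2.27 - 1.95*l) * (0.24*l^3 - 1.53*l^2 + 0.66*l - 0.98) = -0.468*l^4 + 3.5283*l^3 - 4.7601*l^2 + 3.4092*l - 2.2246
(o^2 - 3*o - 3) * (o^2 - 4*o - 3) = o^4 - 7*o^3 + 6*o^2 + 21*o + 9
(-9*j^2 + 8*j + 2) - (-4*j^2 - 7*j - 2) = -5*j^2 + 15*j + 4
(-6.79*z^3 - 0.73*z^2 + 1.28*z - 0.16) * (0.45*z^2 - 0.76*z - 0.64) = -3.0555*z^5 + 4.8319*z^4 + 5.4764*z^3 - 0.5776*z^2 - 0.6976*z + 0.1024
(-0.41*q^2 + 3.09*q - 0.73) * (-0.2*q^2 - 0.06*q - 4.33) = 0.082*q^4 - 0.5934*q^3 + 1.7359*q^2 - 13.3359*q + 3.1609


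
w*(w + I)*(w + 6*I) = w^3 + 7*I*w^2 - 6*w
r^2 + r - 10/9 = (r - 2/3)*(r + 5/3)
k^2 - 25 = (k - 5)*(k + 5)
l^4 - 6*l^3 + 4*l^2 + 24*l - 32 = (l - 4)*(l - 2)^2*(l + 2)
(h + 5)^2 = h^2 + 10*h + 25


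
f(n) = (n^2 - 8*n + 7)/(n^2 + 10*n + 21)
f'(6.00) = 0.04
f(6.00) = -0.04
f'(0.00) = -0.54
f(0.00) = 0.33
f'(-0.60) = -1.05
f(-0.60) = 0.79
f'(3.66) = 0.02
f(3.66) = -0.13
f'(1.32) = -0.13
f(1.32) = -0.05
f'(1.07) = -0.17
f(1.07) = -0.01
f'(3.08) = 0.01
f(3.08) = -0.13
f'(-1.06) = -1.86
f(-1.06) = 1.44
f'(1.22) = -0.15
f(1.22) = -0.04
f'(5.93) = 0.04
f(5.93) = -0.05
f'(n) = (-2*n - 10)*(n^2 - 8*n + 7)/(n^2 + 10*n + 21)^2 + (2*n - 8)/(n^2 + 10*n + 21) = 2*(9*n^2 + 14*n - 119)/(n^4 + 20*n^3 + 142*n^2 + 420*n + 441)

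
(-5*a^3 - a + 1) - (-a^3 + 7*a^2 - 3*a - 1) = -4*a^3 - 7*a^2 + 2*a + 2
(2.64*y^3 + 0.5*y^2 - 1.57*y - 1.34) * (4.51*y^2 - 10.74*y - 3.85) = 11.9064*y^5 - 26.0986*y^4 - 22.6147*y^3 + 8.8934*y^2 + 20.4361*y + 5.159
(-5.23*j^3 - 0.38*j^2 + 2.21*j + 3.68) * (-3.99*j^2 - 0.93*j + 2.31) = 20.8677*j^5 + 6.3801*j^4 - 20.5458*j^3 - 17.6163*j^2 + 1.6827*j + 8.5008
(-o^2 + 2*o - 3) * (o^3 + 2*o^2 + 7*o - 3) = -o^5 - 6*o^3 + 11*o^2 - 27*o + 9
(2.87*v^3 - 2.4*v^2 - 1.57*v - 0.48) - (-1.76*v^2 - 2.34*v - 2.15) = 2.87*v^3 - 0.64*v^2 + 0.77*v + 1.67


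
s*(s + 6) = s^2 + 6*s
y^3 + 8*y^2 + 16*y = y*(y + 4)^2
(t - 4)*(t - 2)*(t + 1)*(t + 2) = t^4 - 3*t^3 - 8*t^2 + 12*t + 16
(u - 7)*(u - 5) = u^2 - 12*u + 35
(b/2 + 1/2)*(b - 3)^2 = b^3/2 - 5*b^2/2 + 3*b/2 + 9/2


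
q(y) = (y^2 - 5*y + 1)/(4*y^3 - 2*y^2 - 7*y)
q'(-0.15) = 5.71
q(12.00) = 0.01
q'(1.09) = 0.99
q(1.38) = 1.35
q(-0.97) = 5.40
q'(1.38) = 5.48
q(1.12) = 0.71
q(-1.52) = -1.36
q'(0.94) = 0.60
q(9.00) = 0.01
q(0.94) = 0.56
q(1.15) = 0.74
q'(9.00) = 0.00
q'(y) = (2*y - 5)/(4*y^3 - 2*y^2 - 7*y) + (-12*y^2 + 4*y + 7)*(y^2 - 5*y + 1)/(4*y^3 - 2*y^2 - 7*y)^2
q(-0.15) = 1.79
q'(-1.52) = -3.54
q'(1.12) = 1.12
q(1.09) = 0.68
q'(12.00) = 0.00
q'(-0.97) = -40.61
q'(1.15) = 1.27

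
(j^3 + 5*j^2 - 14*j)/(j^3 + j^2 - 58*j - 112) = j*(j - 2)/(j^2 - 6*j - 16)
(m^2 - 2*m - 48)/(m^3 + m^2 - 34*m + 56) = (m^2 - 2*m - 48)/(m^3 + m^2 - 34*m + 56)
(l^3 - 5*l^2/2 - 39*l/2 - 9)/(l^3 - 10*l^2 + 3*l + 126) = (l + 1/2)/(l - 7)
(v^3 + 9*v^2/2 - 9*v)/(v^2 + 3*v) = (v^2 + 9*v/2 - 9)/(v + 3)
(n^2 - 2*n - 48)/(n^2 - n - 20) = (-n^2 + 2*n + 48)/(-n^2 + n + 20)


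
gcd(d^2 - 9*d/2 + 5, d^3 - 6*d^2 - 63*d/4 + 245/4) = d - 5/2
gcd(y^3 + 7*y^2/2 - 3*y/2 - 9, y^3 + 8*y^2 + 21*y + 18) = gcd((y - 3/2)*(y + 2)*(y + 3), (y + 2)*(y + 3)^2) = y^2 + 5*y + 6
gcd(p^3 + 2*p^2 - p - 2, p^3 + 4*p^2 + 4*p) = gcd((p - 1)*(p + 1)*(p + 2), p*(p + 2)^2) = p + 2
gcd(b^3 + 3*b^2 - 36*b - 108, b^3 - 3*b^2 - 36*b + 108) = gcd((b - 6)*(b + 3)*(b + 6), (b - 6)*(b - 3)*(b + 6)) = b^2 - 36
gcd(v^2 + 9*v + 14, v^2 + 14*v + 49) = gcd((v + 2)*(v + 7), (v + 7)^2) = v + 7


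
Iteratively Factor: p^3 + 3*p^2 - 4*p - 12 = (p + 2)*(p^2 + p - 6) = (p + 2)*(p + 3)*(p - 2)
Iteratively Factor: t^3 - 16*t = (t - 4)*(t^2 + 4*t) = t*(t - 4)*(t + 4)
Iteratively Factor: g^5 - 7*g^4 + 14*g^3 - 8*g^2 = (g)*(g^4 - 7*g^3 + 14*g^2 - 8*g) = g^2*(g^3 - 7*g^2 + 14*g - 8) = g^2*(g - 1)*(g^2 - 6*g + 8) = g^2*(g - 2)*(g - 1)*(g - 4)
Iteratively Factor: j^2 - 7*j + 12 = (j - 4)*(j - 3)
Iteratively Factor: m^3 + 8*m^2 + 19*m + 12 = (m + 3)*(m^2 + 5*m + 4) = (m + 1)*(m + 3)*(m + 4)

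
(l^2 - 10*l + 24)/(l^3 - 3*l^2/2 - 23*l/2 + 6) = 2*(l - 6)/(2*l^2 + 5*l - 3)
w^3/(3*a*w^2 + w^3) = w/(3*a + w)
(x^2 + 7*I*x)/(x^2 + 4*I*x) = (x + 7*I)/(x + 4*I)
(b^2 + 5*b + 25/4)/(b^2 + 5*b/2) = (b + 5/2)/b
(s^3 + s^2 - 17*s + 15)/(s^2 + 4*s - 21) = (s^2 + 4*s - 5)/(s + 7)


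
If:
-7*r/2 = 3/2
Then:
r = -3/7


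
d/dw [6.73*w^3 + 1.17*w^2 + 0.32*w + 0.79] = 20.19*w^2 + 2.34*w + 0.32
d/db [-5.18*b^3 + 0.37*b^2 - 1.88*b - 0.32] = -15.54*b^2 + 0.74*b - 1.88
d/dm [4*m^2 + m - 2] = 8*m + 1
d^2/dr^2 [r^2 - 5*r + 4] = 2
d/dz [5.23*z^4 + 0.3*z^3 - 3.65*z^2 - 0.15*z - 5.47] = 20.92*z^3 + 0.9*z^2 - 7.3*z - 0.15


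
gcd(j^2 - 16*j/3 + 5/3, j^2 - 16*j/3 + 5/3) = j^2 - 16*j/3 + 5/3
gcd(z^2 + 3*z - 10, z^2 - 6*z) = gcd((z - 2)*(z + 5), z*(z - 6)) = 1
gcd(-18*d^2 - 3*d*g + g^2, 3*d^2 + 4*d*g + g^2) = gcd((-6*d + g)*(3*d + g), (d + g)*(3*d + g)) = 3*d + g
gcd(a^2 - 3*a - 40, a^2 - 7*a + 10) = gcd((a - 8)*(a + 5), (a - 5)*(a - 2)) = 1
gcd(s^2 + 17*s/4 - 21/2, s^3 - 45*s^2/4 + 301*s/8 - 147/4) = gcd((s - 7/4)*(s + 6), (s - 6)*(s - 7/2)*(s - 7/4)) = s - 7/4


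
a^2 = a^2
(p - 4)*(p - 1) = p^2 - 5*p + 4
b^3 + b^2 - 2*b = b*(b - 1)*(b + 2)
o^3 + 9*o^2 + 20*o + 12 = (o + 1)*(o + 2)*(o + 6)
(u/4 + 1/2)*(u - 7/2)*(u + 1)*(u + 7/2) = u^4/4 + 3*u^3/4 - 41*u^2/16 - 147*u/16 - 49/8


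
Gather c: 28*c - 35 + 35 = 28*c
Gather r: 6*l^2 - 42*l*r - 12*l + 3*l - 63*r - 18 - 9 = 6*l^2 - 9*l + r*(-42*l - 63) - 27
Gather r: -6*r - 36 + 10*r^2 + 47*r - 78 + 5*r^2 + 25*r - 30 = 15*r^2 + 66*r - 144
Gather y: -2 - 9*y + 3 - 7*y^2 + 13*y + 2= -7*y^2 + 4*y + 3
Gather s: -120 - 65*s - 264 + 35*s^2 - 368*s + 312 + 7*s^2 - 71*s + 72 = 42*s^2 - 504*s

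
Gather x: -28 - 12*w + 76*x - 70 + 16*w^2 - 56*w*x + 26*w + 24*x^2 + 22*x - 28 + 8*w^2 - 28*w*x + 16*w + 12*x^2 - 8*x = 24*w^2 + 30*w + 36*x^2 + x*(90 - 84*w) - 126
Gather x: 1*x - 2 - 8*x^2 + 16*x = -8*x^2 + 17*x - 2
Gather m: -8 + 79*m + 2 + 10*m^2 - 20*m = 10*m^2 + 59*m - 6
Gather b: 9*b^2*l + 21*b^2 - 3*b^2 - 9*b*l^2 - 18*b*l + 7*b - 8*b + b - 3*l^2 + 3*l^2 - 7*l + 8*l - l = b^2*(9*l + 18) + b*(-9*l^2 - 18*l)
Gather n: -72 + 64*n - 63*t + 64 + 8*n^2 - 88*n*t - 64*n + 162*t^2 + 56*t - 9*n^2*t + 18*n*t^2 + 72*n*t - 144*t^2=n^2*(8 - 9*t) + n*(18*t^2 - 16*t) + 18*t^2 - 7*t - 8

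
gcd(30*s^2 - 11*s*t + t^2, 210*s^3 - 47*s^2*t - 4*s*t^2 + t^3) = 30*s^2 - 11*s*t + t^2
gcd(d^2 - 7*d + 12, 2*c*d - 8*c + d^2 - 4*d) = d - 4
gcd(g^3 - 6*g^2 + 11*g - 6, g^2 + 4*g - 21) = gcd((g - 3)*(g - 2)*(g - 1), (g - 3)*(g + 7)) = g - 3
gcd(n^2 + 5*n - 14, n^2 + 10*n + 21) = n + 7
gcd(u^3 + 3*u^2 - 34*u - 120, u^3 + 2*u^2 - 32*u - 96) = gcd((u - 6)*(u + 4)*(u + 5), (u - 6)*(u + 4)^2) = u^2 - 2*u - 24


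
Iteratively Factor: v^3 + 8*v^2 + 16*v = (v + 4)*(v^2 + 4*v) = v*(v + 4)*(v + 4)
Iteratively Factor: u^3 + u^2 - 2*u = (u)*(u^2 + u - 2) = u*(u + 2)*(u - 1)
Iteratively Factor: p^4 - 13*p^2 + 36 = (p - 2)*(p^3 + 2*p^2 - 9*p - 18) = (p - 2)*(p + 3)*(p^2 - p - 6) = (p - 2)*(p + 2)*(p + 3)*(p - 3)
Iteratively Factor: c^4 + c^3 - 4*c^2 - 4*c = (c - 2)*(c^3 + 3*c^2 + 2*c) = (c - 2)*(c + 1)*(c^2 + 2*c) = (c - 2)*(c + 1)*(c + 2)*(c)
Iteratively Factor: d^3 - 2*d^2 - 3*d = (d + 1)*(d^2 - 3*d) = (d - 3)*(d + 1)*(d)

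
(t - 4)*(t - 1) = t^2 - 5*t + 4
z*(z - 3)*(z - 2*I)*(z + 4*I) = z^4 - 3*z^3 + 2*I*z^3 + 8*z^2 - 6*I*z^2 - 24*z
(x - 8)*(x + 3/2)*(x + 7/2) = x^3 - 3*x^2 - 139*x/4 - 42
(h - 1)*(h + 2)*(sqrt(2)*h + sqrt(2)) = sqrt(2)*h^3 + 2*sqrt(2)*h^2 - sqrt(2)*h - 2*sqrt(2)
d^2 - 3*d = d*(d - 3)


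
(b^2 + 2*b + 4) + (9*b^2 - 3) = 10*b^2 + 2*b + 1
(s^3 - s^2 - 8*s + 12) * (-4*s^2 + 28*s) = -4*s^5 + 32*s^4 + 4*s^3 - 272*s^2 + 336*s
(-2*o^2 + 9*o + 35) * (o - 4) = -2*o^3 + 17*o^2 - o - 140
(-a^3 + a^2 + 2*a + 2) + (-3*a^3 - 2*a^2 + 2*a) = -4*a^3 - a^2 + 4*a + 2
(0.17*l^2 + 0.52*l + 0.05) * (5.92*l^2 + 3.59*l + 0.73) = 1.0064*l^4 + 3.6887*l^3 + 2.2869*l^2 + 0.5591*l + 0.0365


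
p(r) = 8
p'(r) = 0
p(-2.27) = 8.00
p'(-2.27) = 0.00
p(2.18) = 8.00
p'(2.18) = 0.00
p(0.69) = 8.00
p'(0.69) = 0.00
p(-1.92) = 8.00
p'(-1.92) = 0.00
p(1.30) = 8.00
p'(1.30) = 0.00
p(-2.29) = 8.00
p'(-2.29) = 0.00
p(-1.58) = 8.00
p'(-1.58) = 0.00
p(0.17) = 8.00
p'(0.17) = 0.00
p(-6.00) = 8.00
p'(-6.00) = 0.00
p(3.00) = 8.00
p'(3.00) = 0.00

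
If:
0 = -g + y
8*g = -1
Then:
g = -1/8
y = -1/8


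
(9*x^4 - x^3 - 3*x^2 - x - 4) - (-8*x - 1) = 9*x^4 - x^3 - 3*x^2 + 7*x - 3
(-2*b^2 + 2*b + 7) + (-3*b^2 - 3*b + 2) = -5*b^2 - b + 9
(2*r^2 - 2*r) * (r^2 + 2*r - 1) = 2*r^4 + 2*r^3 - 6*r^2 + 2*r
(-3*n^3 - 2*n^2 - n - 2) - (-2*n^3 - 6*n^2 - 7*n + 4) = -n^3 + 4*n^2 + 6*n - 6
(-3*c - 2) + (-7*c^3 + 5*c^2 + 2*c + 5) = -7*c^3 + 5*c^2 - c + 3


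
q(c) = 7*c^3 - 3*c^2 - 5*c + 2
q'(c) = 21*c^2 - 6*c - 5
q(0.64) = -0.59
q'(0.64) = -0.24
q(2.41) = 70.51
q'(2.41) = 102.51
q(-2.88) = -175.70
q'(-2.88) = 186.46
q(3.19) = 182.75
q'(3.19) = 189.56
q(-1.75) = -35.95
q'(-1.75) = 69.81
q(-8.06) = -3817.84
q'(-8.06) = 1407.60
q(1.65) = 17.03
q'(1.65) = 42.27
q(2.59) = 90.54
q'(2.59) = 120.33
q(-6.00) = -1588.00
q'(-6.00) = 787.00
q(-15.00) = -24223.00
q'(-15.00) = 4810.00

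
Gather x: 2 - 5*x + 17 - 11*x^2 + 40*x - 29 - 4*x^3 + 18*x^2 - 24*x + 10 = -4*x^3 + 7*x^2 + 11*x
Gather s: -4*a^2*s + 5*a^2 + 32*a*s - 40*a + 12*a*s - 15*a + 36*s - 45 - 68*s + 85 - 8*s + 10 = 5*a^2 - 55*a + s*(-4*a^2 + 44*a - 40) + 50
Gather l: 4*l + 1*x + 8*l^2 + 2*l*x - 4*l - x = 8*l^2 + 2*l*x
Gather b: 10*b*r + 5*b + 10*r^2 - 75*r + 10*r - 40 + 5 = b*(10*r + 5) + 10*r^2 - 65*r - 35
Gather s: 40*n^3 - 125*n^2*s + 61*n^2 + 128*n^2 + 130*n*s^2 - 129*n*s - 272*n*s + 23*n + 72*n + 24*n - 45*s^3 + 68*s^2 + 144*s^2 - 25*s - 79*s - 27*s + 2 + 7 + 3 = 40*n^3 + 189*n^2 + 119*n - 45*s^3 + s^2*(130*n + 212) + s*(-125*n^2 - 401*n - 131) + 12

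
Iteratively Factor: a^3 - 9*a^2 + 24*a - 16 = (a - 4)*(a^2 - 5*a + 4) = (a - 4)^2*(a - 1)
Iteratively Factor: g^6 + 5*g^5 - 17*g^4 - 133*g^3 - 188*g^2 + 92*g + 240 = (g + 2)*(g^5 + 3*g^4 - 23*g^3 - 87*g^2 - 14*g + 120) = (g + 2)*(g + 4)*(g^4 - g^3 - 19*g^2 - 11*g + 30) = (g - 5)*(g + 2)*(g + 4)*(g^3 + 4*g^2 + g - 6) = (g - 5)*(g - 1)*(g + 2)*(g + 4)*(g^2 + 5*g + 6) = (g - 5)*(g - 1)*(g + 2)*(g + 3)*(g + 4)*(g + 2)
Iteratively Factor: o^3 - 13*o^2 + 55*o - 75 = (o - 3)*(o^2 - 10*o + 25) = (o - 5)*(o - 3)*(o - 5)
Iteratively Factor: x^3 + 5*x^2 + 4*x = (x + 1)*(x^2 + 4*x) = (x + 1)*(x + 4)*(x)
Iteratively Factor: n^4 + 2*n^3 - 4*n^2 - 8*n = (n - 2)*(n^3 + 4*n^2 + 4*n) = (n - 2)*(n + 2)*(n^2 + 2*n) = (n - 2)*(n + 2)^2*(n)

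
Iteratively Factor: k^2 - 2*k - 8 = (k + 2)*(k - 4)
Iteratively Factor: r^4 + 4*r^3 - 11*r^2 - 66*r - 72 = (r + 3)*(r^3 + r^2 - 14*r - 24) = (r + 3)^2*(r^2 - 2*r - 8) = (r - 4)*(r + 3)^2*(r + 2)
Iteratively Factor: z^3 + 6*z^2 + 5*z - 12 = (z + 3)*(z^2 + 3*z - 4) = (z - 1)*(z + 3)*(z + 4)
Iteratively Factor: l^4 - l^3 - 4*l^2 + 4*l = (l + 2)*(l^3 - 3*l^2 + 2*l) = (l - 2)*(l + 2)*(l^2 - l) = (l - 2)*(l - 1)*(l + 2)*(l)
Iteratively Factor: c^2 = (c)*(c)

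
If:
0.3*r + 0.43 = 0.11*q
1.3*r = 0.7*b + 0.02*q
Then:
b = 1.77922077922078*r - 0.111688311688312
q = 2.72727272727273*r + 3.90909090909091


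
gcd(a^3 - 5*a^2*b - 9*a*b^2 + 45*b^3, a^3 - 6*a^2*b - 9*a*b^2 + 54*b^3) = a^2 - 9*b^2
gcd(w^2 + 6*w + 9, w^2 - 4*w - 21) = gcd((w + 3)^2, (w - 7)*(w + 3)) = w + 3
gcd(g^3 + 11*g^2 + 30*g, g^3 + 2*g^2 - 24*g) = g^2 + 6*g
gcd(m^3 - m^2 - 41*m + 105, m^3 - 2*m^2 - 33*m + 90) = m^2 - 8*m + 15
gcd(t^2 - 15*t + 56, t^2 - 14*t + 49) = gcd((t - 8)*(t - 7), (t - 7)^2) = t - 7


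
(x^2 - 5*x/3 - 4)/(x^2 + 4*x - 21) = (x + 4/3)/(x + 7)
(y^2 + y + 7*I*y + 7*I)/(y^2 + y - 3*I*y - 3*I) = (y + 7*I)/(y - 3*I)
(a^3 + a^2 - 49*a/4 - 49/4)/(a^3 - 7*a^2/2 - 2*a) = (-4*a^3 - 4*a^2 + 49*a + 49)/(2*a*(-2*a^2 + 7*a + 4))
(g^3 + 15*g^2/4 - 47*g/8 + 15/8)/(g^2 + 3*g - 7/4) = (4*g^2 + 17*g - 15)/(2*(2*g + 7))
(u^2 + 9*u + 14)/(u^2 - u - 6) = (u + 7)/(u - 3)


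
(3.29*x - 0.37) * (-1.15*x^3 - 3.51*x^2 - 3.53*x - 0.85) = -3.7835*x^4 - 11.1224*x^3 - 10.315*x^2 - 1.4904*x + 0.3145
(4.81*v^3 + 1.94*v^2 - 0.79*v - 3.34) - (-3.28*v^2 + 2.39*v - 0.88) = 4.81*v^3 + 5.22*v^2 - 3.18*v - 2.46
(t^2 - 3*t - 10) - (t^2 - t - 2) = -2*t - 8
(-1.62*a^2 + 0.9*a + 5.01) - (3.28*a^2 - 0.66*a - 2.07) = -4.9*a^2 + 1.56*a + 7.08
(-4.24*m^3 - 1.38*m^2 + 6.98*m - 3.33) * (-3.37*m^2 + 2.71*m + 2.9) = 14.2888*m^5 - 6.8398*m^4 - 39.5584*m^3 + 26.1359*m^2 + 11.2177*m - 9.657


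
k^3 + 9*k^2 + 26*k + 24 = (k + 2)*(k + 3)*(k + 4)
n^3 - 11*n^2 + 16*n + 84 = (n - 7)*(n - 6)*(n + 2)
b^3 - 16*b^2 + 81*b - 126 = (b - 7)*(b - 6)*(b - 3)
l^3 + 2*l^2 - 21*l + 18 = (l - 3)*(l - 1)*(l + 6)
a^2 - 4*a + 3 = (a - 3)*(a - 1)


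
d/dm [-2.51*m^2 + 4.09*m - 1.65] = 4.09 - 5.02*m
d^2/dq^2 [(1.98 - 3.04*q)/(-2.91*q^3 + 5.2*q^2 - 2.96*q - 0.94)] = (154.458144*q^5 - 477.209736*q^4 + 591.414272*q^3 - 523.35216*q^2 + 304.510632*q - 70.969408)/(24.642171*q^9 - 132.10236*q^8 + 311.255928*q^7 - 385.472278*q^6 + 231.259488*q^5 - 11.847456*q^4 - 53.162716*q^3 + 10.923552*q^2 + 7.846368*q + 0.830584)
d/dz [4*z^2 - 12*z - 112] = 8*z - 12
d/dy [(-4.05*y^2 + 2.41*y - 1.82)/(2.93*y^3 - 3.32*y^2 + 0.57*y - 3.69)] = (11.8665*y^4 - 14.1226*y^3 + 21.6905*y^2 + 17.8042*y - 7.8555)/(8.5849*y^6 - 19.4552*y^5 + 14.3626*y^4 - 25.4082*y^3 + 24.8265*y^2 - 4.2066*y + 13.6161)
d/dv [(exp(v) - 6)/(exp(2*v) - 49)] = (-2*(exp(v) - 6)*exp(v) + exp(2*v) - 49)*exp(v)/(exp(2*v) - 49)^2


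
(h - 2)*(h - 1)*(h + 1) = h^3 - 2*h^2 - h + 2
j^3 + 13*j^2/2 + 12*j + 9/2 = (j + 1/2)*(j + 3)^2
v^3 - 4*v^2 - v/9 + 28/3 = (v - 3)*(v - 7/3)*(v + 4/3)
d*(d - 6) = d^2 - 6*d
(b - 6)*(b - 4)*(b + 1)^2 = b^4 - 8*b^3 + 5*b^2 + 38*b + 24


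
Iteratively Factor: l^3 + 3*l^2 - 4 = (l + 2)*(l^2 + l - 2) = (l + 2)^2*(l - 1)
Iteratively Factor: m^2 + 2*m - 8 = (m - 2)*(m + 4)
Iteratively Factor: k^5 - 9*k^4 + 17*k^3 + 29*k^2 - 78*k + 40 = (k - 4)*(k^4 - 5*k^3 - 3*k^2 + 17*k - 10) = (k - 4)*(k - 1)*(k^3 - 4*k^2 - 7*k + 10) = (k - 5)*(k - 4)*(k - 1)*(k^2 + k - 2) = (k - 5)*(k - 4)*(k - 1)*(k + 2)*(k - 1)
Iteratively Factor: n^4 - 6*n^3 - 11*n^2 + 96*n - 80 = (n - 4)*(n^3 - 2*n^2 - 19*n + 20) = (n - 4)*(n + 4)*(n^2 - 6*n + 5) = (n - 5)*(n - 4)*(n + 4)*(n - 1)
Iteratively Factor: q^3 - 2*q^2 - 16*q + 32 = (q - 4)*(q^2 + 2*q - 8) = (q - 4)*(q + 4)*(q - 2)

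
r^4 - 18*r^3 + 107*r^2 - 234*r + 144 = (r - 8)*(r - 6)*(r - 3)*(r - 1)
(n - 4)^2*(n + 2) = n^3 - 6*n^2 + 32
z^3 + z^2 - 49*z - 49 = (z - 7)*(z + 1)*(z + 7)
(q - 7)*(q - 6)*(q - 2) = q^3 - 15*q^2 + 68*q - 84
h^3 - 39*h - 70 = (h - 7)*(h + 2)*(h + 5)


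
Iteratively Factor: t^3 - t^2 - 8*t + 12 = (t - 2)*(t^2 + t - 6) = (t - 2)^2*(t + 3)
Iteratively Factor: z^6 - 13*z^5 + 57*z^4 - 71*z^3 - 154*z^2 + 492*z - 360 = (z - 5)*(z^5 - 8*z^4 + 17*z^3 + 14*z^2 - 84*z + 72) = (z - 5)*(z - 3)*(z^4 - 5*z^3 + 2*z^2 + 20*z - 24) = (z - 5)*(z - 3)^2*(z^3 - 2*z^2 - 4*z + 8) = (z - 5)*(z - 3)^2*(z + 2)*(z^2 - 4*z + 4) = (z - 5)*(z - 3)^2*(z - 2)*(z + 2)*(z - 2)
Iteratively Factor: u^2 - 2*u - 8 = (u - 4)*(u + 2)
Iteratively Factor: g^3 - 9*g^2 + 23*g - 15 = (g - 5)*(g^2 - 4*g + 3) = (g - 5)*(g - 1)*(g - 3)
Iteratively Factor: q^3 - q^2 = (q)*(q^2 - q) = q*(q - 1)*(q)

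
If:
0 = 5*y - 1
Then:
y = 1/5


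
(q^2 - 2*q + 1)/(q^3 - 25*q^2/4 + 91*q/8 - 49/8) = 8*(q - 1)/(8*q^2 - 42*q + 49)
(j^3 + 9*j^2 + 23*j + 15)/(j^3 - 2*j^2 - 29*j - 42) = (j^2 + 6*j + 5)/(j^2 - 5*j - 14)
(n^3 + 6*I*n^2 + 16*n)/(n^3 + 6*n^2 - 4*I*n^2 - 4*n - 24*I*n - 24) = n*(n + 8*I)/(n^2 + 2*n*(3 - I) - 12*I)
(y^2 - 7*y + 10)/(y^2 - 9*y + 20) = (y - 2)/(y - 4)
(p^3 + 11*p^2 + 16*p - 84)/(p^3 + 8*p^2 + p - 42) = (p + 6)/(p + 3)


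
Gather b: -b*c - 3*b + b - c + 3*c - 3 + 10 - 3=b*(-c - 2) + 2*c + 4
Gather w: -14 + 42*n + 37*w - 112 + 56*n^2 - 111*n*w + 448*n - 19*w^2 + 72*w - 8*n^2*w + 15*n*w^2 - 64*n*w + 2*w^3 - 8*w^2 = 56*n^2 + 490*n + 2*w^3 + w^2*(15*n - 27) + w*(-8*n^2 - 175*n + 109) - 126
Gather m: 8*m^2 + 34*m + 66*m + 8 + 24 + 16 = 8*m^2 + 100*m + 48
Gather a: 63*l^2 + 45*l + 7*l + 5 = 63*l^2 + 52*l + 5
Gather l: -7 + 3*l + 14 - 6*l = 7 - 3*l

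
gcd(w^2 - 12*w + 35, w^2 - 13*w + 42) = w - 7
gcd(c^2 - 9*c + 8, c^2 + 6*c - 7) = c - 1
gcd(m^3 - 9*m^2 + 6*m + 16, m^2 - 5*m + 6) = m - 2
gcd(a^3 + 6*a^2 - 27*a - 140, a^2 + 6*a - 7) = a + 7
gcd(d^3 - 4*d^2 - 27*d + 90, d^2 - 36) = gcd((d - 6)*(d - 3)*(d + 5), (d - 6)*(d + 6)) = d - 6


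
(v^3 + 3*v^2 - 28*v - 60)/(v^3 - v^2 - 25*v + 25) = (v^2 + 8*v + 12)/(v^2 + 4*v - 5)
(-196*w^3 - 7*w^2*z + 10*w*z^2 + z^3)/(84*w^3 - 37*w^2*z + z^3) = (7*w + z)/(-3*w + z)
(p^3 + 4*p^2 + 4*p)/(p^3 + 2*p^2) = (p + 2)/p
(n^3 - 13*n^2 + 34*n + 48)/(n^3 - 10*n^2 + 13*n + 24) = (n - 6)/(n - 3)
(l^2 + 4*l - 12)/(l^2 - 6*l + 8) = (l + 6)/(l - 4)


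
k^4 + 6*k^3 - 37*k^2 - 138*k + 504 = (k - 4)*(k - 3)*(k + 6)*(k + 7)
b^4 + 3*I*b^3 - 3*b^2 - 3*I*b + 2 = (b - 1)*(b + 1)*(b + I)*(b + 2*I)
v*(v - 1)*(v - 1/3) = v^3 - 4*v^2/3 + v/3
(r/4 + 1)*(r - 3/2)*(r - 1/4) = r^3/4 + 9*r^2/16 - 53*r/32 + 3/8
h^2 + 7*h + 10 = (h + 2)*(h + 5)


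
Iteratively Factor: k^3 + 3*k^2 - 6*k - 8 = (k - 2)*(k^2 + 5*k + 4) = (k - 2)*(k + 1)*(k + 4)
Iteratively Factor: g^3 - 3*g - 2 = (g - 2)*(g^2 + 2*g + 1) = (g - 2)*(g + 1)*(g + 1)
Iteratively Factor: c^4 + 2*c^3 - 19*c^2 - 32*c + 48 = (c - 4)*(c^3 + 6*c^2 + 5*c - 12) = (c - 4)*(c - 1)*(c^2 + 7*c + 12) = (c - 4)*(c - 1)*(c + 4)*(c + 3)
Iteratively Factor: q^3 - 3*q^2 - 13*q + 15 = (q - 5)*(q^2 + 2*q - 3) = (q - 5)*(q + 3)*(q - 1)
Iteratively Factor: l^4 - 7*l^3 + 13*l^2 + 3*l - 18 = (l - 3)*(l^3 - 4*l^2 + l + 6) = (l - 3)*(l + 1)*(l^2 - 5*l + 6) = (l - 3)^2*(l + 1)*(l - 2)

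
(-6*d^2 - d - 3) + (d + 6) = 3 - 6*d^2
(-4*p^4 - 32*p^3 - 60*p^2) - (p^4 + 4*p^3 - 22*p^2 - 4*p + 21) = -5*p^4 - 36*p^3 - 38*p^2 + 4*p - 21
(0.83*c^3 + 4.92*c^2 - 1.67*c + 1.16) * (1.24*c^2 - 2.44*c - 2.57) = 1.0292*c^5 + 4.0756*c^4 - 16.2087*c^3 - 7.1312*c^2 + 1.4615*c - 2.9812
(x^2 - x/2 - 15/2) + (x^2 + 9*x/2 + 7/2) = 2*x^2 + 4*x - 4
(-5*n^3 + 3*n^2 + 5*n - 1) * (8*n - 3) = -40*n^4 + 39*n^3 + 31*n^2 - 23*n + 3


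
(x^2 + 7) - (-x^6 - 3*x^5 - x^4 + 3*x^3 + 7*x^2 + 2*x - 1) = x^6 + 3*x^5 + x^4 - 3*x^3 - 6*x^2 - 2*x + 8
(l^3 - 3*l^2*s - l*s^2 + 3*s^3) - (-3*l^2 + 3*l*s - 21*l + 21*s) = l^3 - 3*l^2*s + 3*l^2 - l*s^2 - 3*l*s + 21*l + 3*s^3 - 21*s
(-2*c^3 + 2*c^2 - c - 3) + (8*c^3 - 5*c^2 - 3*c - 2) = 6*c^3 - 3*c^2 - 4*c - 5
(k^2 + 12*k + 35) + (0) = k^2 + 12*k + 35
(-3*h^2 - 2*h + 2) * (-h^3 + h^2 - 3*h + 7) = 3*h^5 - h^4 + 5*h^3 - 13*h^2 - 20*h + 14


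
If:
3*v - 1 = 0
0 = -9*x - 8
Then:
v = 1/3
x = -8/9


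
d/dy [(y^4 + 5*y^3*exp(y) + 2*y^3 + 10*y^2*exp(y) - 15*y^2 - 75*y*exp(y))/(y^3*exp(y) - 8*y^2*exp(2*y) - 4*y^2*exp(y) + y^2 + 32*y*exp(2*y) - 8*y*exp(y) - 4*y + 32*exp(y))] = (-y*(y^3 + 5*y^2*exp(y) + 2*y^2 + 10*y*exp(y) - 15*y - 75*exp(y))*(y^3*exp(y) - 16*y^2*exp(2*y) - y^2*exp(y) + 48*y*exp(2*y) - 16*y*exp(y) + 2*y + 32*exp(2*y) + 24*exp(y) - 4) + (5*y^3*exp(y) + 4*y^3 + 25*y^2*exp(y) + 6*y^2 - 55*y*exp(y) - 30*y - 75*exp(y))*(y^3*exp(y) - 8*y^2*exp(2*y) - 4*y^2*exp(y) + y^2 + 32*y*exp(2*y) - 8*y*exp(y) - 4*y + 32*exp(y)))/(y^3*exp(y) - 8*y^2*exp(2*y) - 4*y^2*exp(y) + y^2 + 32*y*exp(2*y) - 8*y*exp(y) - 4*y + 32*exp(y))^2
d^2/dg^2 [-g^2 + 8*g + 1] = -2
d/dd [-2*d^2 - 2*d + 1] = -4*d - 2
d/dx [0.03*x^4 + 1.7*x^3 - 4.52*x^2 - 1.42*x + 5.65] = 0.12*x^3 + 5.1*x^2 - 9.04*x - 1.42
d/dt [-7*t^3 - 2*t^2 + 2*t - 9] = -21*t^2 - 4*t + 2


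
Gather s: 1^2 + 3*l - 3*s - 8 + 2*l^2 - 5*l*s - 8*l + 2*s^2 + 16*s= 2*l^2 - 5*l + 2*s^2 + s*(13 - 5*l) - 7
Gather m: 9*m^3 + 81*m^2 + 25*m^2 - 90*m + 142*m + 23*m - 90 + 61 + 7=9*m^3 + 106*m^2 + 75*m - 22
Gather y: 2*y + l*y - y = y*(l + 1)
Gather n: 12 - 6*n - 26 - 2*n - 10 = -8*n - 24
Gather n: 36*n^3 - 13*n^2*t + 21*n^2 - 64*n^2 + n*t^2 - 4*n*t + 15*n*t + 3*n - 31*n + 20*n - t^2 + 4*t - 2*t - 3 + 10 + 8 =36*n^3 + n^2*(-13*t - 43) + n*(t^2 + 11*t - 8) - t^2 + 2*t + 15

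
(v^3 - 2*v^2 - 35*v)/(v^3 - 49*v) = (v + 5)/(v + 7)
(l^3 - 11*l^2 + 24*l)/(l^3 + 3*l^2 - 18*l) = (l - 8)/(l + 6)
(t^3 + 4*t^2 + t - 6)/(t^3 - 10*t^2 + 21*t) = (t^3 + 4*t^2 + t - 6)/(t*(t^2 - 10*t + 21))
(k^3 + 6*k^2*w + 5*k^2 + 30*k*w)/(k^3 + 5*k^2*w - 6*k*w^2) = (-k - 5)/(-k + w)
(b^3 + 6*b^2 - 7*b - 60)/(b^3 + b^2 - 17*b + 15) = (b + 4)/(b - 1)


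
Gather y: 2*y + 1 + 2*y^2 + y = 2*y^2 + 3*y + 1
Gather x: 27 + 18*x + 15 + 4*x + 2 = 22*x + 44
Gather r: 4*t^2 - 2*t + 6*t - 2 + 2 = 4*t^2 + 4*t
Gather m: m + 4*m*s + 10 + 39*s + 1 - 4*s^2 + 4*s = m*(4*s + 1) - 4*s^2 + 43*s + 11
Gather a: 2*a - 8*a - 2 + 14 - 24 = -6*a - 12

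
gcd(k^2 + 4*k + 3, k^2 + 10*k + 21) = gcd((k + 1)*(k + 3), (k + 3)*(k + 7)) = k + 3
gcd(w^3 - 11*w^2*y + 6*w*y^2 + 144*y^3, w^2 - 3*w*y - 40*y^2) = -w + 8*y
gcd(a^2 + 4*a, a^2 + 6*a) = a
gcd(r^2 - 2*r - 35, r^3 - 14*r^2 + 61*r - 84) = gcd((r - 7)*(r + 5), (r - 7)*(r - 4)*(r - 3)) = r - 7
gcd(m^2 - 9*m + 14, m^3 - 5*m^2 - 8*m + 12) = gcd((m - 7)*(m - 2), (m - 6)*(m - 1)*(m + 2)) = 1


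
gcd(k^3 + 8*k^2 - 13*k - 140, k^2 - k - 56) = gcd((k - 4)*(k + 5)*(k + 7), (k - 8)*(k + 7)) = k + 7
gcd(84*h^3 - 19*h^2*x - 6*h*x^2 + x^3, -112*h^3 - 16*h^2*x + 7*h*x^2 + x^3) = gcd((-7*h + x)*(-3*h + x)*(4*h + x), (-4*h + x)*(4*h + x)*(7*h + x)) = 4*h + x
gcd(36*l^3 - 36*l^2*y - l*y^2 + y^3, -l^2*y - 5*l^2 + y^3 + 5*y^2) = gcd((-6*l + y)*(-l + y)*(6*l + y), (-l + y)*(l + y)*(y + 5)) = -l + y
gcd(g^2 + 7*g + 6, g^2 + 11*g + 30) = g + 6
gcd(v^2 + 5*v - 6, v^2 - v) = v - 1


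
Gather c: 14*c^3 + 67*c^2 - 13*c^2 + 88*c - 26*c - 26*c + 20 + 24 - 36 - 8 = 14*c^3 + 54*c^2 + 36*c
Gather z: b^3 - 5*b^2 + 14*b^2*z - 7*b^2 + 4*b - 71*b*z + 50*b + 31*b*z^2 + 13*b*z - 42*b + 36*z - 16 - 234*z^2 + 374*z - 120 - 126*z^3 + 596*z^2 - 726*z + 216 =b^3 - 12*b^2 + 12*b - 126*z^3 + z^2*(31*b + 362) + z*(14*b^2 - 58*b - 316) + 80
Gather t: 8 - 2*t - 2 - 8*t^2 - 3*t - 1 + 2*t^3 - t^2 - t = 2*t^3 - 9*t^2 - 6*t + 5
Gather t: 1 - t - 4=-t - 3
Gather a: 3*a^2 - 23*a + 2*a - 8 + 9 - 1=3*a^2 - 21*a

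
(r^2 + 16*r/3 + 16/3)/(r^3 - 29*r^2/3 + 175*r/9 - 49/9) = 3*(3*r^2 + 16*r + 16)/(9*r^3 - 87*r^2 + 175*r - 49)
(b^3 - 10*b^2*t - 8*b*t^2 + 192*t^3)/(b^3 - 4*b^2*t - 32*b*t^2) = (b - 6*t)/b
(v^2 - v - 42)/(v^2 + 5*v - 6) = (v - 7)/(v - 1)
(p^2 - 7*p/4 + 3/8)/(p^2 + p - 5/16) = 2*(2*p - 3)/(4*p + 5)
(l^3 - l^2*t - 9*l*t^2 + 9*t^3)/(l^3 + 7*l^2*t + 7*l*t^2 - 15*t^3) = (l - 3*t)/(l + 5*t)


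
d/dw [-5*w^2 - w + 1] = -10*w - 1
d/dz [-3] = 0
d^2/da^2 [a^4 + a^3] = 6*a*(2*a + 1)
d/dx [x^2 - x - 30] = 2*x - 1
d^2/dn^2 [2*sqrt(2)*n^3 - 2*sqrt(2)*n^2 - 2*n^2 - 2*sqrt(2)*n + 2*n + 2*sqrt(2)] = 12*sqrt(2)*n - 4*sqrt(2) - 4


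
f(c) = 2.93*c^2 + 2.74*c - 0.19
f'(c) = 5.86*c + 2.74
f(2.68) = 28.20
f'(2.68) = 18.44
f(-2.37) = 9.77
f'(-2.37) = -11.15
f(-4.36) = 43.56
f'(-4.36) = -22.81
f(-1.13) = 0.46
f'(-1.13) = -3.88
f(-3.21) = 21.21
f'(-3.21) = -16.07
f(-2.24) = 8.37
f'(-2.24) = -10.39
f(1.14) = 6.74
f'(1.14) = 9.42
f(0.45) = 1.64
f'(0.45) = 5.38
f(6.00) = 121.73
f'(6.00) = 37.90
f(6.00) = 121.73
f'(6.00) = 37.90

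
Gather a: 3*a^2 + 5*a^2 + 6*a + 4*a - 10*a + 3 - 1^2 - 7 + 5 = 8*a^2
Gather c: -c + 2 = 2 - c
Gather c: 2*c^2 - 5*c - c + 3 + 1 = 2*c^2 - 6*c + 4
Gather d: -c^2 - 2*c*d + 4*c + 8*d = -c^2 + 4*c + d*(8 - 2*c)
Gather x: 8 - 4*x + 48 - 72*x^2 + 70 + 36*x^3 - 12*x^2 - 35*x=36*x^3 - 84*x^2 - 39*x + 126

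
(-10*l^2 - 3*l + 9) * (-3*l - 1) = 30*l^3 + 19*l^2 - 24*l - 9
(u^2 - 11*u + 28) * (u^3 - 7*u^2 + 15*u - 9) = u^5 - 18*u^4 + 120*u^3 - 370*u^2 + 519*u - 252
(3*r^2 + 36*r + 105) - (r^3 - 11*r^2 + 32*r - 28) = -r^3 + 14*r^2 + 4*r + 133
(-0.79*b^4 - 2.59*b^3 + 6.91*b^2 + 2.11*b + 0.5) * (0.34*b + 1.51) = -0.2686*b^5 - 2.0735*b^4 - 1.5615*b^3 + 11.1515*b^2 + 3.3561*b + 0.755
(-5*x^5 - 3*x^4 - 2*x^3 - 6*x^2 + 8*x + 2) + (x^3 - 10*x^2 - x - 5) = -5*x^5 - 3*x^4 - x^3 - 16*x^2 + 7*x - 3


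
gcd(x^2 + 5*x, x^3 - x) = x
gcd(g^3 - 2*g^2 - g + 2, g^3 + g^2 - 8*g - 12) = 1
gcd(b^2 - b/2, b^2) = b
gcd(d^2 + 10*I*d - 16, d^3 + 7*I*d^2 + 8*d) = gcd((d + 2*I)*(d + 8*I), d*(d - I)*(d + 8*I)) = d + 8*I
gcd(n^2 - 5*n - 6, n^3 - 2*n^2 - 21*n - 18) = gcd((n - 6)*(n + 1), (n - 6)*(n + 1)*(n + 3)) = n^2 - 5*n - 6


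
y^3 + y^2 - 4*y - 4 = (y - 2)*(y + 1)*(y + 2)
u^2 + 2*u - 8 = (u - 2)*(u + 4)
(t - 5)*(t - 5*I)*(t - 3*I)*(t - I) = t^4 - 5*t^3 - 9*I*t^3 - 23*t^2 + 45*I*t^2 + 115*t + 15*I*t - 75*I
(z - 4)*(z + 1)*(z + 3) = z^3 - 13*z - 12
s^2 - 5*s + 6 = (s - 3)*(s - 2)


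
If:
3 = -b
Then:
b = -3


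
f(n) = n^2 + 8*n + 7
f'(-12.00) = -16.00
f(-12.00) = 55.00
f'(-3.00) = 2.00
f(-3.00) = -8.00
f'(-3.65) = 0.70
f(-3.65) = -8.88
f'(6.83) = 21.66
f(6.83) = 108.29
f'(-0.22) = 7.56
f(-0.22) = 5.29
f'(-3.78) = 0.44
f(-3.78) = -8.95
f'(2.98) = 13.96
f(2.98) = 39.72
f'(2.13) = 12.26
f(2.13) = 28.58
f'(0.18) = 8.36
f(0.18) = 8.47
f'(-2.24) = 3.52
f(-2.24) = -5.90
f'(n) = 2*n + 8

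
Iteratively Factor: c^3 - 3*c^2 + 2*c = (c - 2)*(c^2 - c) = c*(c - 2)*(c - 1)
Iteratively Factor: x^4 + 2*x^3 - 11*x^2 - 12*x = (x)*(x^3 + 2*x^2 - 11*x - 12) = x*(x - 3)*(x^2 + 5*x + 4) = x*(x - 3)*(x + 4)*(x + 1)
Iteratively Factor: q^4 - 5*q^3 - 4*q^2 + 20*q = (q - 2)*(q^3 - 3*q^2 - 10*q) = (q - 2)*(q + 2)*(q^2 - 5*q) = q*(q - 2)*(q + 2)*(q - 5)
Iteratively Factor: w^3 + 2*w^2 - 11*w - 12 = (w - 3)*(w^2 + 5*w + 4) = (w - 3)*(w + 1)*(w + 4)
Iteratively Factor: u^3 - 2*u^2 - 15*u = (u)*(u^2 - 2*u - 15) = u*(u + 3)*(u - 5)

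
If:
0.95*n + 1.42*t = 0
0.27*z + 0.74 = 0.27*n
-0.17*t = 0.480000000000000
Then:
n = 4.22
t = -2.82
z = 1.48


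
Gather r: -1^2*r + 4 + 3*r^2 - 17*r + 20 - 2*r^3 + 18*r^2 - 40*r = -2*r^3 + 21*r^2 - 58*r + 24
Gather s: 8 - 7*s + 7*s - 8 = 0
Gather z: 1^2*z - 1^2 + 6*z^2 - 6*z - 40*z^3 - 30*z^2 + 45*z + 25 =-40*z^3 - 24*z^2 + 40*z + 24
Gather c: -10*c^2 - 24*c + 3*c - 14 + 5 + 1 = -10*c^2 - 21*c - 8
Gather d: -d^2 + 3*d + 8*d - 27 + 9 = -d^2 + 11*d - 18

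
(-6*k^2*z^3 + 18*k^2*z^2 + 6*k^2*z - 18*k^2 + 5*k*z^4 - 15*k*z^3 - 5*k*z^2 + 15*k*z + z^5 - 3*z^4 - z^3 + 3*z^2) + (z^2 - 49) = -6*k^2*z^3 + 18*k^2*z^2 + 6*k^2*z - 18*k^2 + 5*k*z^4 - 15*k*z^3 - 5*k*z^2 + 15*k*z + z^5 - 3*z^4 - z^3 + 4*z^2 - 49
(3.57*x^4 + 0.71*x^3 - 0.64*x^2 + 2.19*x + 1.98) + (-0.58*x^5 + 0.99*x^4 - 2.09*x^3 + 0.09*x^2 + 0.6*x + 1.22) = -0.58*x^5 + 4.56*x^4 - 1.38*x^3 - 0.55*x^2 + 2.79*x + 3.2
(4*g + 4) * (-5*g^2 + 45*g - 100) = -20*g^3 + 160*g^2 - 220*g - 400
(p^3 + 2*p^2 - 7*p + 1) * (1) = p^3 + 2*p^2 - 7*p + 1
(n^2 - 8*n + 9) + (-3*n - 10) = n^2 - 11*n - 1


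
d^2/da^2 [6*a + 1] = 0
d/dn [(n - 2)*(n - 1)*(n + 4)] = 3*n^2 + 2*n - 10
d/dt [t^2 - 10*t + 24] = 2*t - 10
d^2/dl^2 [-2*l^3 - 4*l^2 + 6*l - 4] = -12*l - 8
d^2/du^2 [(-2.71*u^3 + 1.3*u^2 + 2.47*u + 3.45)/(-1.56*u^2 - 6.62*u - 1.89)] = (1.4210854715202e-13*u^4 + 236.376656*u^3 + 176.063868*u^2 - 111.995406*u - 229.523568)/(3.796416*u^6 + 48.331296*u^5 + 218.896704*u^4 + 407.227976*u^3 + 265.201776*u^2 + 70.941906*u + 6.751269)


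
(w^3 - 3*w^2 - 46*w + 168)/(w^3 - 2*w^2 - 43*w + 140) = (w - 6)/(w - 5)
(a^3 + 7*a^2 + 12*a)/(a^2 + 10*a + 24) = a*(a + 3)/(a + 6)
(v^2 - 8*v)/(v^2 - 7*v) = (v - 8)/(v - 7)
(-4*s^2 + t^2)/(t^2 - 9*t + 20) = (-4*s^2 + t^2)/(t^2 - 9*t + 20)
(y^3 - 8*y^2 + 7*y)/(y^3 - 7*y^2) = (y - 1)/y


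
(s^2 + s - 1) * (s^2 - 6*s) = s^4 - 5*s^3 - 7*s^2 + 6*s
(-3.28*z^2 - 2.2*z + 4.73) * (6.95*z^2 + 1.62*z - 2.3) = -22.796*z^4 - 20.6036*z^3 + 36.8535*z^2 + 12.7226*z - 10.879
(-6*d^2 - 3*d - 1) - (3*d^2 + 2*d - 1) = -9*d^2 - 5*d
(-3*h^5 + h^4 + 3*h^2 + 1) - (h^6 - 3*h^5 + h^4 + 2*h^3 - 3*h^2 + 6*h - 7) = -h^6 - 2*h^3 + 6*h^2 - 6*h + 8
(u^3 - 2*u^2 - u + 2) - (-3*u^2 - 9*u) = u^3 + u^2 + 8*u + 2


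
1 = 1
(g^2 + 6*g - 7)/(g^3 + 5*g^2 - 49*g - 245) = (g - 1)/(g^2 - 2*g - 35)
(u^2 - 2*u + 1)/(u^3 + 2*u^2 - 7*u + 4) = 1/(u + 4)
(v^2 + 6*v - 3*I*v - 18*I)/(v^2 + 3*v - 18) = (v - 3*I)/(v - 3)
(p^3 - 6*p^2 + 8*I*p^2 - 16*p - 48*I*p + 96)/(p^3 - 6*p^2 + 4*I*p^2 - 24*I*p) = (p + 4*I)/p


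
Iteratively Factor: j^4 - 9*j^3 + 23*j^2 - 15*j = (j - 3)*(j^3 - 6*j^2 + 5*j) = (j - 5)*(j - 3)*(j^2 - j) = j*(j - 5)*(j - 3)*(j - 1)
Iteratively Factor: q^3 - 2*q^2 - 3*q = (q)*(q^2 - 2*q - 3) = q*(q + 1)*(q - 3)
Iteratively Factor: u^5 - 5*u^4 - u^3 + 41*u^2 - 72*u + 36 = (u - 2)*(u^4 - 3*u^3 - 7*u^2 + 27*u - 18) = (u - 2)*(u + 3)*(u^3 - 6*u^2 + 11*u - 6) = (u - 3)*(u - 2)*(u + 3)*(u^2 - 3*u + 2) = (u - 3)*(u - 2)^2*(u + 3)*(u - 1)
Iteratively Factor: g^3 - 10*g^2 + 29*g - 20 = (g - 5)*(g^2 - 5*g + 4) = (g - 5)*(g - 4)*(g - 1)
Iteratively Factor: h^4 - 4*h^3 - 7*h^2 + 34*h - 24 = (h + 3)*(h^3 - 7*h^2 + 14*h - 8) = (h - 2)*(h + 3)*(h^2 - 5*h + 4) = (h - 2)*(h - 1)*(h + 3)*(h - 4)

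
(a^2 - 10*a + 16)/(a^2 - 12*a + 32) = (a - 2)/(a - 4)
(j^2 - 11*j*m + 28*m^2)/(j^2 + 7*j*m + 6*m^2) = (j^2 - 11*j*m + 28*m^2)/(j^2 + 7*j*m + 6*m^2)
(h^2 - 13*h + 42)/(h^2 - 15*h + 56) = (h - 6)/(h - 8)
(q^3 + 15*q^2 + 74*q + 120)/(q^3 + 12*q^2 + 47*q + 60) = (q + 6)/(q + 3)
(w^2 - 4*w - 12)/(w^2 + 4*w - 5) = (w^2 - 4*w - 12)/(w^2 + 4*w - 5)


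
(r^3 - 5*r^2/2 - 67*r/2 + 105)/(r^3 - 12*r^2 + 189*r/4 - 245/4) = 2*(r + 6)/(2*r - 7)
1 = 1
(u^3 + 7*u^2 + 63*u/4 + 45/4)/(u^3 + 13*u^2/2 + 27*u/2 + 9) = (u + 5/2)/(u + 2)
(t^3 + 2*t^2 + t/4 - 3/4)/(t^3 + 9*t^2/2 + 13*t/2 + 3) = (t - 1/2)/(t + 2)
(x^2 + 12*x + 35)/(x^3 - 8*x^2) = (x^2 + 12*x + 35)/(x^2*(x - 8))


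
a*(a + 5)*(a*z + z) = a^3*z + 6*a^2*z + 5*a*z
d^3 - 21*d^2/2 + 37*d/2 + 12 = (d - 8)*(d - 3)*(d + 1/2)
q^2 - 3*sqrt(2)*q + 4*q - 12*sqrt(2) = (q + 4)*(q - 3*sqrt(2))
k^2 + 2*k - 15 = (k - 3)*(k + 5)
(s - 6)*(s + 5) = s^2 - s - 30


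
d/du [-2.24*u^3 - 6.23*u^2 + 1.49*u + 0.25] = -6.72*u^2 - 12.46*u + 1.49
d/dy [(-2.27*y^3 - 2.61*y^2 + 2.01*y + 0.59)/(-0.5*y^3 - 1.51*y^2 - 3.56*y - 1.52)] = (2.1227*y^4 + 18.1724*y^3 + 23.5629*y^2 + 9.7162*y - 0.9548)/(0.25*y^6 + 1.51*y^5 + 5.8401*y^4 + 12.2712*y^3 + 17.264*y^2 + 10.8224*y + 2.3104)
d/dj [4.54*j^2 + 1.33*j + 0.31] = 9.08*j + 1.33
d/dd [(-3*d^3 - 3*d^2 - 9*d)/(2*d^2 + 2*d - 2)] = 3*(-d^4 - 2*d^3 + 5*d^2 + 2*d + 3)/(2*(d^4 + 2*d^3 - d^2 - 2*d + 1))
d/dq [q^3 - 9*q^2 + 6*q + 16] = 3*q^2 - 18*q + 6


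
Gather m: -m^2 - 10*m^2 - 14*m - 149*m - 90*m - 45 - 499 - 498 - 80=-11*m^2 - 253*m - 1122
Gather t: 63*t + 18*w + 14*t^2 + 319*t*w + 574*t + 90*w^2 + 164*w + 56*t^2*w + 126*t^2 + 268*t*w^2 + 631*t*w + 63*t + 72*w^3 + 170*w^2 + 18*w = t^2*(56*w + 140) + t*(268*w^2 + 950*w + 700) + 72*w^3 + 260*w^2 + 200*w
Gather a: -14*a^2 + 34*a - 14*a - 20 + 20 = -14*a^2 + 20*a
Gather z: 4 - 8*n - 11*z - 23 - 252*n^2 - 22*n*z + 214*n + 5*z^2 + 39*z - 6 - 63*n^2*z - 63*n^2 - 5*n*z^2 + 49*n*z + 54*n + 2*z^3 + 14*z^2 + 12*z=-315*n^2 + 260*n + 2*z^3 + z^2*(19 - 5*n) + z*(-63*n^2 + 27*n + 40) - 25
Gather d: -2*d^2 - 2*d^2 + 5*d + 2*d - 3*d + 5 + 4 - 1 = -4*d^2 + 4*d + 8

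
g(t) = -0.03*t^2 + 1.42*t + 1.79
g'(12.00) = 0.70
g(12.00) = 14.51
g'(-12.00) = 2.14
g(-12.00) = -19.57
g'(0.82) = 1.37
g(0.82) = 2.93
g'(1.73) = 1.32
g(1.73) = 4.16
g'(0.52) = 1.39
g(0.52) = 2.52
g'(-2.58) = 1.57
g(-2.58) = -2.07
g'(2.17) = 1.29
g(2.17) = 4.73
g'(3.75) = 1.20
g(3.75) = 6.69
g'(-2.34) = 1.56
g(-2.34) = -1.70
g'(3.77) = 1.19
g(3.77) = 6.72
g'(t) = 1.42 - 0.06*t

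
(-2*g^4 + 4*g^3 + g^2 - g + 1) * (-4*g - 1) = 8*g^5 - 14*g^4 - 8*g^3 + 3*g^2 - 3*g - 1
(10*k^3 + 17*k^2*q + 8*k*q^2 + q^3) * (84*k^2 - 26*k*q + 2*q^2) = 840*k^5 + 1168*k^4*q + 250*k^3*q^2 - 90*k^2*q^3 - 10*k*q^4 + 2*q^5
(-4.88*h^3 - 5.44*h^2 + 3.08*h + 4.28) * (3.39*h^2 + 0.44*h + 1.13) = -16.5432*h^5 - 20.5888*h^4 + 2.5332*h^3 + 9.7172*h^2 + 5.3636*h + 4.8364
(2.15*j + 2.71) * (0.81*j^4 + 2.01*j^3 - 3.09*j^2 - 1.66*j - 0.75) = 1.7415*j^5 + 6.5166*j^4 - 1.1964*j^3 - 11.9429*j^2 - 6.1111*j - 2.0325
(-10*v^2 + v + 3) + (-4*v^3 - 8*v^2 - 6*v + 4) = -4*v^3 - 18*v^2 - 5*v + 7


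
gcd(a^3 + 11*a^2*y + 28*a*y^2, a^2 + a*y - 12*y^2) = a + 4*y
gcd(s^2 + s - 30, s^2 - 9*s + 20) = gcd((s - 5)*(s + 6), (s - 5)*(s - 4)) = s - 5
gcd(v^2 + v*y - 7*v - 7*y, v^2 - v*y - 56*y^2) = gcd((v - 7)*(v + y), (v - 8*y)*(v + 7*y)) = 1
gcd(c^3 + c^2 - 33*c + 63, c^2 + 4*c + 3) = 1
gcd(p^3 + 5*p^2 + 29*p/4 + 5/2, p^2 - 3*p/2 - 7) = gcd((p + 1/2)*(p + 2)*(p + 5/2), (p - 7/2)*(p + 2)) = p + 2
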